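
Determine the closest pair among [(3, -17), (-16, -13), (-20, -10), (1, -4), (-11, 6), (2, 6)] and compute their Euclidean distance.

Computing all pairwise distances among 6 points:

d((3, -17), (-16, -13)) = 19.4165
d((3, -17), (-20, -10)) = 24.0416
d((3, -17), (1, -4)) = 13.1529
d((3, -17), (-11, 6)) = 26.9258
d((3, -17), (2, 6)) = 23.0217
d((-16, -13), (-20, -10)) = 5.0 <-- minimum
d((-16, -13), (1, -4)) = 19.2354
d((-16, -13), (-11, 6)) = 19.6469
d((-16, -13), (2, 6)) = 26.1725
d((-20, -10), (1, -4)) = 21.8403
d((-20, -10), (-11, 6)) = 18.3576
d((-20, -10), (2, 6)) = 27.2029
d((1, -4), (-11, 6)) = 15.6205
d((1, -4), (2, 6)) = 10.0499
d((-11, 6), (2, 6)) = 13.0

Closest pair: (-16, -13) and (-20, -10) with distance 5.0

The closest pair is (-16, -13) and (-20, -10) with Euclidean distance 5.0. For 6 points, brute-force pairwise comparison is shown above. For large n, the divide-and-conquer algorithm (sort by x, recurse on halves, check the dividing strip) achieves O(n log n).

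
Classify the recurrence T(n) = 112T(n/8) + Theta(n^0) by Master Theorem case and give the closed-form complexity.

Master Theorem for T(n) = 112T(n/8) + O(n^0):

a = 112, b = 8, c = 0
log_b(a) = log_8(112) = 2.2691

Case 1: c = 0 < log_8(112) = 2.2691
T(n) = O(n^(log_8 112))

For T(n) = 112T(n/8) + O(n^0): log_8(112) = 2.2691. This is Case 1 of the Master Theorem (c < log_b(a), work dominated by leaves), giving O(n^(log_8 112)).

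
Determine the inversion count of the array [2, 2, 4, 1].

Finding inversions in [2, 2, 4, 1]:

(0, 3): arr[0]=2 > arr[3]=1
(1, 3): arr[1]=2 > arr[3]=1
(2, 3): arr[2]=4 > arr[3]=1

Total inversions: 3

The array has 3 inversion(s): (0,3), (1,3), (2,3). Each pair (i,j) satisfies i < j and arr[i] > arr[j].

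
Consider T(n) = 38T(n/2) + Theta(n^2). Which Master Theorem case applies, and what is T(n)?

Master Theorem for T(n) = 38T(n/2) + O(n^2):

a = 38, b = 2, c = 2
log_b(a) = log_2(38) = 5.2479

Case 1: c = 2 < log_2(38) = 5.2479
T(n) = O(n^(log_2 38))

For T(n) = 38T(n/2) + O(n^2): log_2(38) = 5.2479. This is Case 1 of the Master Theorem (c < log_b(a), work dominated by leaves), giving O(n^(log_2 38)).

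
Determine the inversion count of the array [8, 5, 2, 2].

Finding inversions in [8, 5, 2, 2]:

(0, 1): arr[0]=8 > arr[1]=5
(0, 2): arr[0]=8 > arr[2]=2
(0, 3): arr[0]=8 > arr[3]=2
(1, 2): arr[1]=5 > arr[2]=2
(1, 3): arr[1]=5 > arr[3]=2

Total inversions: 5

The array has 5 inversion(s): (0,1), (0,2), (0,3), (1,2), (1,3). Each pair (i,j) satisfies i < j and arr[i] > arr[j].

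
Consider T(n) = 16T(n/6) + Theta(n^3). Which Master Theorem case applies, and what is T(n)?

Master Theorem for T(n) = 16T(n/6) + O(n^3):

a = 16, b = 6, c = 3
log_b(a) = log_6(16) = 1.5474

Case 3: c = 3 > log_6(16) = 1.5474
T(n) = O(n^3) = O(n^3)

For T(n) = 16T(n/6) + O(n^3): log_6(16) = 1.5474. This is Case 3 of the Master Theorem (c > log_b(a), work dominated by root), giving O(n^3).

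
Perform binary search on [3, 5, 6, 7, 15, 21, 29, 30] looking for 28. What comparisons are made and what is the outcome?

Binary search for 28 in [3, 5, 6, 7, 15, 21, 29, 30]:

lo=0, hi=7, mid=3, arr[mid]=7 -> 7 < 28, search right half
lo=4, hi=7, mid=5, arr[mid]=21 -> 21 < 28, search right half
lo=6, hi=7, mid=6, arr[mid]=29 -> 29 > 28, search left half
lo=6 > hi=5, target 28 not found

Binary search determines that 28 is not in the array after 3 comparisons. The search space was exhausted without finding the target.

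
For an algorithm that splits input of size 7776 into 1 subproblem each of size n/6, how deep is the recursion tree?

For divide and conquer with division factor 6:

Problem sizes at each level:
Level 0: 7776
Level 1: 1296
Level 2: 216
Level 3: 36
Level 4: 6
Level 5: 1

The root is level 0 and the size-1 base case is level 5 (the tree spans levels 0 through 5, i.e. 6 levels counting the root), so the depth is the number of divisions: log_6(7776) = 5

The recursion tree depth is log_6(7776) = 5. At each level, the problem size is divided by 6, so it takes 5 divisions to reduce to a base case of size 1. The algorithm makes 1 recursive call at each level.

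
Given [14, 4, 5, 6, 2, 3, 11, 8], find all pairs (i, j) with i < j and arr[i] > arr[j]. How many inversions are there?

Finding inversions in [14, 4, 5, 6, 2, 3, 11, 8]:

(0, 1): arr[0]=14 > arr[1]=4
(0, 2): arr[0]=14 > arr[2]=5
(0, 3): arr[0]=14 > arr[3]=6
(0, 4): arr[0]=14 > arr[4]=2
(0, 5): arr[0]=14 > arr[5]=3
(0, 6): arr[0]=14 > arr[6]=11
(0, 7): arr[0]=14 > arr[7]=8
(1, 4): arr[1]=4 > arr[4]=2
(1, 5): arr[1]=4 > arr[5]=3
(2, 4): arr[2]=5 > arr[4]=2
(2, 5): arr[2]=5 > arr[5]=3
(3, 4): arr[3]=6 > arr[4]=2
(3, 5): arr[3]=6 > arr[5]=3
(6, 7): arr[6]=11 > arr[7]=8

Total inversions: 14

The array has 14 inversion(s): (0,1), (0,2), (0,3), (0,4), (0,5), (0,6), (0,7), (1,4), (1,5), (2,4), (2,5), (3,4), (3,5), (6,7). Each pair (i,j) satisfies i < j and arr[i] > arr[j].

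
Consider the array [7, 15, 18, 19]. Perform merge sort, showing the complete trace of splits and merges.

Merge sort trace:

Split: [7, 15, 18, 19] -> [7, 15] and [18, 19]
  Split: [7, 15] -> [7] and [15]
  Merge: [7] + [15] -> [7, 15]
  Split: [18, 19] -> [18] and [19]
  Merge: [18] + [19] -> [18, 19]
Merge: [7, 15] + [18, 19] -> [7, 15, 18, 19]

Final sorted array: [7, 15, 18, 19]

The merge sort proceeds by recursively splitting the array and merging sorted halves.
After all merges, the sorted array is [7, 15, 18, 19].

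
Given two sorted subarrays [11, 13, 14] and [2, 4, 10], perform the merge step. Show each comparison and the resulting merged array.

Merging process:

Compare 11 vs 2: take 2 from right. Merged: [2]
Compare 11 vs 4: take 4 from right. Merged: [2, 4]
Compare 11 vs 10: take 10 from right. Merged: [2, 4, 10]
Append remaining from left: [11, 13, 14]. Merged: [2, 4, 10, 11, 13, 14]

Final merged array: [2, 4, 10, 11, 13, 14]
Total comparisons: 3

The merged array is [2, 4, 10, 11, 13, 14], requiring 3 comparisons. The merge step runs in O(n) time where n is the total number of elements.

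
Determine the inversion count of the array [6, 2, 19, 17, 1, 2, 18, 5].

Finding inversions in [6, 2, 19, 17, 1, 2, 18, 5]:

(0, 1): arr[0]=6 > arr[1]=2
(0, 4): arr[0]=6 > arr[4]=1
(0, 5): arr[0]=6 > arr[5]=2
(0, 7): arr[0]=6 > arr[7]=5
(1, 4): arr[1]=2 > arr[4]=1
(2, 3): arr[2]=19 > arr[3]=17
(2, 4): arr[2]=19 > arr[4]=1
(2, 5): arr[2]=19 > arr[5]=2
(2, 6): arr[2]=19 > arr[6]=18
(2, 7): arr[2]=19 > arr[7]=5
(3, 4): arr[3]=17 > arr[4]=1
(3, 5): arr[3]=17 > arr[5]=2
(3, 7): arr[3]=17 > arr[7]=5
(6, 7): arr[6]=18 > arr[7]=5

Total inversions: 14

The array has 14 inversion(s): (0,1), (0,4), (0,5), (0,7), (1,4), (2,3), (2,4), (2,5), (2,6), (2,7), (3,4), (3,5), (3,7), (6,7). Each pair (i,j) satisfies i < j and arr[i] > arr[j].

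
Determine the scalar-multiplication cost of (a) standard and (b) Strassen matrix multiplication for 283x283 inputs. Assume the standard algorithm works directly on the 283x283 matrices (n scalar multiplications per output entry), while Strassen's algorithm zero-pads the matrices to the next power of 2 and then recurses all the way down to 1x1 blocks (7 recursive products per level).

Matrix multiplication for 283x283 matrices:

Strassen's algorithm requires power-of-2 dimensions. Pad 283x283 to 512x512 (next power of 2).

Standard algorithm: 283^3 = 22665187 multiplications
Strassen's algorithm: 7^(log2(512)) = 7^9 = 40353607 multiplications
Difference: 22665187 - 40353607 = -17688420 (Strassen uses MORE here due to padding overhead — for small or just-over-power-of-2 n, padding can outweigh the per-level savings)

Standard: 22665187 multiplications (283^3). Strassen: 40353607 multiplications (7^9, after padding to 512x512). Strassen reduces 8 recursive multiplications to 7 at each level.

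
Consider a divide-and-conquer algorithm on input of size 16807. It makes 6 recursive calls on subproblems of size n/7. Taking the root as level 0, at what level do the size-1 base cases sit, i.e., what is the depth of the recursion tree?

For divide and conquer with division factor 7:

Problem sizes at each level:
Level 0: 16807
Level 1: 2401
Level 2: 343
Level 3: 49
Level 4: 7
Level 5: 1

The root is level 0 and the size-1 base case is level 5 (the tree spans levels 0 through 5, i.e. 6 levels counting the root), so the depth is the number of divisions: log_7(16807) = 5

The recursion tree depth is log_7(16807) = 5. At each level, the problem size is divided by 7, so it takes 5 divisions to reduce to a base case of size 1. The algorithm makes 6 recursive calls at each level.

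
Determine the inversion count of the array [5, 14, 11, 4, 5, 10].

Finding inversions in [5, 14, 11, 4, 5, 10]:

(0, 3): arr[0]=5 > arr[3]=4
(1, 2): arr[1]=14 > arr[2]=11
(1, 3): arr[1]=14 > arr[3]=4
(1, 4): arr[1]=14 > arr[4]=5
(1, 5): arr[1]=14 > arr[5]=10
(2, 3): arr[2]=11 > arr[3]=4
(2, 4): arr[2]=11 > arr[4]=5
(2, 5): arr[2]=11 > arr[5]=10

Total inversions: 8

The array has 8 inversion(s): (0,3), (1,2), (1,3), (1,4), (1,5), (2,3), (2,4), (2,5). Each pair (i,j) satisfies i < j and arr[i] > arr[j].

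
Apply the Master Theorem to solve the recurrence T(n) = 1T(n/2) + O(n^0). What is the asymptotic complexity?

Master Theorem for T(n) = 1T(n/2) + O(n^0):

a = 1, b = 2, c = 0
log_b(a) = log_2(1) = 0.0000

Case 2: c = 0 = log_2(1) = 0.0000
T(n) = O(n^0 log n) = O(log n)

For T(n) = 1T(n/2) + O(n^0): log_2(1) = 0.0000. This is Case 2 of the Master Theorem (c = log_b(a), equal work at all levels), giving O(log n).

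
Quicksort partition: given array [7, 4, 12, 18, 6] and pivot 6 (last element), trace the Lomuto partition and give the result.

Lomuto partition with pivot = 6:

Initial array: [7, 4, 12, 18, 6]

arr[0]=7 > 6: no swap
arr[1]=4 <= 6: swap with position 0, array becomes [4, 7, 12, 18, 6]
arr[2]=12 > 6: no swap
arr[3]=18 > 6: no swap

Place pivot at position 1: [4, 6, 12, 18, 7]
Pivot position: 1

After partitioning with pivot 6, the array becomes [4, 6, 12, 18, 7]. The pivot is placed at index 1. All elements to the left of the pivot are <= 6, and all elements to the right are > 6.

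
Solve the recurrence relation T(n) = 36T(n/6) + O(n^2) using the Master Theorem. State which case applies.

Master Theorem for T(n) = 36T(n/6) + O(n^2):

a = 36, b = 6, c = 2
log_b(a) = log_6(36) = 2.0000

Case 2: c = 2 = log_6(36) = 2.0000
T(n) = O(n^2 log n) = O(n^2 log n)

For T(n) = 36T(n/6) + O(n^2): log_6(36) = 2.0000. This is Case 2 of the Master Theorem (c = log_b(a), equal work at all levels), giving O(n^2 log n).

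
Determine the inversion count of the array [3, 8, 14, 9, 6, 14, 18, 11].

Finding inversions in [3, 8, 14, 9, 6, 14, 18, 11]:

(1, 4): arr[1]=8 > arr[4]=6
(2, 3): arr[2]=14 > arr[3]=9
(2, 4): arr[2]=14 > arr[4]=6
(2, 7): arr[2]=14 > arr[7]=11
(3, 4): arr[3]=9 > arr[4]=6
(5, 7): arr[5]=14 > arr[7]=11
(6, 7): arr[6]=18 > arr[7]=11

Total inversions: 7

The array has 7 inversion(s): (1,4), (2,3), (2,4), (2,7), (3,4), (5,7), (6,7). Each pair (i,j) satisfies i < j and arr[i] > arr[j].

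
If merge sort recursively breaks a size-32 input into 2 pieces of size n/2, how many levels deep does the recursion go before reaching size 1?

For divide and conquer with division factor 2:

Problem sizes at each level:
Level 0: 32
Level 1: 16
Level 2: 8
Level 3: 4
Level 4: 2
Level 5: 1

The root is level 0 and the size-1 base case is level 5 (the tree spans levels 0 through 5, i.e. 6 levels counting the root), so the depth is the number of divisions: log_2(32) = 5

The recursion tree depth is log_2(32) = 5. At each level, the problem size is divided by 2, so it takes 5 divisions to reduce to a base case of size 1. The algorithm makes 2 recursive calls at each level.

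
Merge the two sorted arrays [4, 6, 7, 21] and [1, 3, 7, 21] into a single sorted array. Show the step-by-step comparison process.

Merging process:

Compare 4 vs 1: take 1 from right. Merged: [1]
Compare 4 vs 3: take 3 from right. Merged: [1, 3]
Compare 4 vs 7: take 4 from left. Merged: [1, 3, 4]
Compare 6 vs 7: take 6 from left. Merged: [1, 3, 4, 6]
Compare 7 vs 7: take 7 from left. Merged: [1, 3, 4, 6, 7]
Compare 21 vs 7: take 7 from right. Merged: [1, 3, 4, 6, 7, 7]
Compare 21 vs 21: take 21 from left. Merged: [1, 3, 4, 6, 7, 7, 21]
Append remaining from right: [21]. Merged: [1, 3, 4, 6, 7, 7, 21, 21]

Final merged array: [1, 3, 4, 6, 7, 7, 21, 21]
Total comparisons: 7

The merged array is [1, 3, 4, 6, 7, 7, 21, 21], requiring 7 comparisons. The merge step runs in O(n) time where n is the total number of elements.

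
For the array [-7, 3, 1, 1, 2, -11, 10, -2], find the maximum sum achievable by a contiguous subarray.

Using Kadane's algorithm on [-7, 3, 1, 1, 2, -11, 10, -2]:

Scanning through the array:
Position 1 (value 3): max_ending_here = 3, max_so_far = 3
Position 2 (value 1): max_ending_here = 4, max_so_far = 4
Position 3 (value 1): max_ending_here = 5, max_so_far = 5
Position 4 (value 2): max_ending_here = 7, max_so_far = 7
Position 5 (value -11): max_ending_here = -4, max_so_far = 7
Position 6 (value 10): max_ending_here = 10, max_so_far = 10
Position 7 (value -2): max_ending_here = 8, max_so_far = 10

Maximum subarray: [10]
Maximum sum: 10

The maximum subarray is [10] with sum 10. This subarray runs from index 6 to index 6.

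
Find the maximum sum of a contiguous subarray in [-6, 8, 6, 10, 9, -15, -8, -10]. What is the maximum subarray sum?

Using Kadane's algorithm on [-6, 8, 6, 10, 9, -15, -8, -10]:

Scanning through the array:
Position 1 (value 8): max_ending_here = 8, max_so_far = 8
Position 2 (value 6): max_ending_here = 14, max_so_far = 14
Position 3 (value 10): max_ending_here = 24, max_so_far = 24
Position 4 (value 9): max_ending_here = 33, max_so_far = 33
Position 5 (value -15): max_ending_here = 18, max_so_far = 33
Position 6 (value -8): max_ending_here = 10, max_so_far = 33
Position 7 (value -10): max_ending_here = 0, max_so_far = 33

Maximum subarray: [8, 6, 10, 9]
Maximum sum: 33

The maximum subarray is [8, 6, 10, 9] with sum 33. This subarray runs from index 1 to index 4.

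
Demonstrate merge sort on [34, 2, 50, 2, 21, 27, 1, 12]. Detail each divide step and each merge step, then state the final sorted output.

Merge sort trace:

Split: [34, 2, 50, 2, 21, 27, 1, 12] -> [34, 2, 50, 2] and [21, 27, 1, 12]
  Split: [34, 2, 50, 2] -> [34, 2] and [50, 2]
    Split: [34, 2] -> [34] and [2]
    Merge: [34] + [2] -> [2, 34]
    Split: [50, 2] -> [50] and [2]
    Merge: [50] + [2] -> [2, 50]
  Merge: [2, 34] + [2, 50] -> [2, 2, 34, 50]
  Split: [21, 27, 1, 12] -> [21, 27] and [1, 12]
    Split: [21, 27] -> [21] and [27]
    Merge: [21] + [27] -> [21, 27]
    Split: [1, 12] -> [1] and [12]
    Merge: [1] + [12] -> [1, 12]
  Merge: [21, 27] + [1, 12] -> [1, 12, 21, 27]
Merge: [2, 2, 34, 50] + [1, 12, 21, 27] -> [1, 2, 2, 12, 21, 27, 34, 50]

Final sorted array: [1, 2, 2, 12, 21, 27, 34, 50]

The merge sort proceeds by recursively splitting the array and merging sorted halves.
After all merges, the sorted array is [1, 2, 2, 12, 21, 27, 34, 50].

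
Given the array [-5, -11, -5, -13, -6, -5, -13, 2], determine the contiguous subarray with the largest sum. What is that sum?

Using Kadane's algorithm on [-5, -11, -5, -13, -6, -5, -13, 2]:

Scanning through the array:
Position 1 (value -11): max_ending_here = -11, max_so_far = -5
Position 2 (value -5): max_ending_here = -5, max_so_far = -5
Position 3 (value -13): max_ending_here = -13, max_so_far = -5
Position 4 (value -6): max_ending_here = -6, max_so_far = -5
Position 5 (value -5): max_ending_here = -5, max_so_far = -5
Position 6 (value -13): max_ending_here = -13, max_so_far = -5
Position 7 (value 2): max_ending_here = 2, max_so_far = 2

Maximum subarray: [2]
Maximum sum: 2

The maximum subarray is [2] with sum 2. This subarray runs from index 7 to index 7.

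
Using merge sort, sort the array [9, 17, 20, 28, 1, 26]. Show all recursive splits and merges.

Merge sort trace:

Split: [9, 17, 20, 28, 1, 26] -> [9, 17, 20] and [28, 1, 26]
  Split: [9, 17, 20] -> [9] and [17, 20]
    Split: [17, 20] -> [17] and [20]
    Merge: [17] + [20] -> [17, 20]
  Merge: [9] + [17, 20] -> [9, 17, 20]
  Split: [28, 1, 26] -> [28] and [1, 26]
    Split: [1, 26] -> [1] and [26]
    Merge: [1] + [26] -> [1, 26]
  Merge: [28] + [1, 26] -> [1, 26, 28]
Merge: [9, 17, 20] + [1, 26, 28] -> [1, 9, 17, 20, 26, 28]

Final sorted array: [1, 9, 17, 20, 26, 28]

The merge sort proceeds by recursively splitting the array and merging sorted halves.
After all merges, the sorted array is [1, 9, 17, 20, 26, 28].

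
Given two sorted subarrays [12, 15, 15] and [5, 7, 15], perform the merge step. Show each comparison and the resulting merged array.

Merging process:

Compare 12 vs 5: take 5 from right. Merged: [5]
Compare 12 vs 7: take 7 from right. Merged: [5, 7]
Compare 12 vs 15: take 12 from left. Merged: [5, 7, 12]
Compare 15 vs 15: take 15 from left. Merged: [5, 7, 12, 15]
Compare 15 vs 15: take 15 from left. Merged: [5, 7, 12, 15, 15]
Append remaining from right: [15]. Merged: [5, 7, 12, 15, 15, 15]

Final merged array: [5, 7, 12, 15, 15, 15]
Total comparisons: 5

The merged array is [5, 7, 12, 15, 15, 15], requiring 5 comparisons. The merge step runs in O(n) time where n is the total number of elements.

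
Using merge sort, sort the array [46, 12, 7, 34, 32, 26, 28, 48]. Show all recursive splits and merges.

Merge sort trace:

Split: [46, 12, 7, 34, 32, 26, 28, 48] -> [46, 12, 7, 34] and [32, 26, 28, 48]
  Split: [46, 12, 7, 34] -> [46, 12] and [7, 34]
    Split: [46, 12] -> [46] and [12]
    Merge: [46] + [12] -> [12, 46]
    Split: [7, 34] -> [7] and [34]
    Merge: [7] + [34] -> [7, 34]
  Merge: [12, 46] + [7, 34] -> [7, 12, 34, 46]
  Split: [32, 26, 28, 48] -> [32, 26] and [28, 48]
    Split: [32, 26] -> [32] and [26]
    Merge: [32] + [26] -> [26, 32]
    Split: [28, 48] -> [28] and [48]
    Merge: [28] + [48] -> [28, 48]
  Merge: [26, 32] + [28, 48] -> [26, 28, 32, 48]
Merge: [7, 12, 34, 46] + [26, 28, 32, 48] -> [7, 12, 26, 28, 32, 34, 46, 48]

Final sorted array: [7, 12, 26, 28, 32, 34, 46, 48]

The merge sort proceeds by recursively splitting the array and merging sorted halves.
After all merges, the sorted array is [7, 12, 26, 28, 32, 34, 46, 48].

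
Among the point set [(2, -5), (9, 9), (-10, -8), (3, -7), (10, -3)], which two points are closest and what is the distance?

Computing all pairwise distances among 5 points:

d((2, -5), (9, 9)) = 15.6525
d((2, -5), (-10, -8)) = 12.3693
d((2, -5), (3, -7)) = 2.2361 <-- minimum
d((2, -5), (10, -3)) = 8.2462
d((9, 9), (-10, -8)) = 25.4951
d((9, 9), (3, -7)) = 17.088
d((9, 9), (10, -3)) = 12.0416
d((-10, -8), (3, -7)) = 13.0384
d((-10, -8), (10, -3)) = 20.6155
d((3, -7), (10, -3)) = 8.0623

Closest pair: (2, -5) and (3, -7) with distance 2.2361

The closest pair is (2, -5) and (3, -7) with Euclidean distance 2.2361. For 5 points, brute-force pairwise comparison is shown above. For large n, the divide-and-conquer algorithm (sort by x, recurse on halves, check the dividing strip) achieves O(n log n).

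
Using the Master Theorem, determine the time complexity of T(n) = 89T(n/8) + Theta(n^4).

Master Theorem for T(n) = 89T(n/8) + O(n^4):

a = 89, b = 8, c = 4
log_b(a) = log_8(89) = 2.1586

Case 3: c = 4 > log_8(89) = 2.1586
T(n) = O(n^4) = O(n^4)

For T(n) = 89T(n/8) + O(n^4): log_8(89) = 2.1586. This is Case 3 of the Master Theorem (c > log_b(a), work dominated by root), giving O(n^4).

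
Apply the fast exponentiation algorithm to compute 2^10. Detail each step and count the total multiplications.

Computing 2^10 by squaring (build up from 2^1; each line after the first costs one multiplication):

2^1 = 2
2^2 = (2^1)^2 = 2^2 = 4
2^4 = (2^2)^2 = 4^2 = 16
2^5 = 2 * 2^4 = 2 * 16 = 32
2^10 = (2^5)^2 = 32^2 = 1024

Result: 1024
Multiplications needed: 4 (4 lines after 2^1)

2^10 = 1024. Using exponentiation by squaring, this requires 4 multiplications. The key idea: if the exponent is even, square the half-power; if odd, multiply by the base once.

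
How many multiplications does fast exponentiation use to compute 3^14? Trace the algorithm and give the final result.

Computing 3^14 by squaring (build up from 3^1; each line after the first costs one multiplication):

3^1 = 3
3^2 = (3^1)^2 = 3^2 = 9
3^3 = 3 * 3^2 = 3 * 9 = 27
3^6 = (3^3)^2 = 27^2 = 729
3^7 = 3 * 3^6 = 3 * 729 = 2187
3^14 = (3^7)^2 = 2187^2 = 4782969

Result: 4782969
Multiplications needed: 5 (5 lines after 3^1)

3^14 = 4782969. Using exponentiation by squaring, this requires 5 multiplications. The key idea: if the exponent is even, square the half-power; if odd, multiply by the base once.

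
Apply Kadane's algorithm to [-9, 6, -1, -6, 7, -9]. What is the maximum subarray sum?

Using Kadane's algorithm on [-9, 6, -1, -6, 7, -9]:

Scanning through the array:
Position 1 (value 6): max_ending_here = 6, max_so_far = 6
Position 2 (value -1): max_ending_here = 5, max_so_far = 6
Position 3 (value -6): max_ending_here = -1, max_so_far = 6
Position 4 (value 7): max_ending_here = 7, max_so_far = 7
Position 5 (value -9): max_ending_here = -2, max_so_far = 7

Maximum subarray: [7]
Maximum sum: 7

The maximum subarray is [7] with sum 7. This subarray runs from index 4 to index 4.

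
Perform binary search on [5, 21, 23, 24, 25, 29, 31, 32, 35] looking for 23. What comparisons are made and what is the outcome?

Binary search for 23 in [5, 21, 23, 24, 25, 29, 31, 32, 35]:

lo=0, hi=8, mid=4, arr[mid]=25 -> 25 > 23, search left half
lo=0, hi=3, mid=1, arr[mid]=21 -> 21 < 23, search right half
lo=2, hi=3, mid=2, arr[mid]=23 -> Found target at index 2!

Binary search finds 23 at index 2 after 3 comparisons. The search repeatedly halves the search space by comparing with the middle element.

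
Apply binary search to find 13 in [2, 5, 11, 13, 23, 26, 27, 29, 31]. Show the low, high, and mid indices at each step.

Binary search for 13 in [2, 5, 11, 13, 23, 26, 27, 29, 31]:

lo=0, hi=8, mid=4, arr[mid]=23 -> 23 > 13, search left half
lo=0, hi=3, mid=1, arr[mid]=5 -> 5 < 13, search right half
lo=2, hi=3, mid=2, arr[mid]=11 -> 11 < 13, search right half
lo=3, hi=3, mid=3, arr[mid]=13 -> Found target at index 3!

Binary search finds 13 at index 3 after 4 comparisons. The search repeatedly halves the search space by comparing with the middle element.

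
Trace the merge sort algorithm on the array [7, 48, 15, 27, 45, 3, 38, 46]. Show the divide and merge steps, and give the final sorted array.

Merge sort trace:

Split: [7, 48, 15, 27, 45, 3, 38, 46] -> [7, 48, 15, 27] and [45, 3, 38, 46]
  Split: [7, 48, 15, 27] -> [7, 48] and [15, 27]
    Split: [7, 48] -> [7] and [48]
    Merge: [7] + [48] -> [7, 48]
    Split: [15, 27] -> [15] and [27]
    Merge: [15] + [27] -> [15, 27]
  Merge: [7, 48] + [15, 27] -> [7, 15, 27, 48]
  Split: [45, 3, 38, 46] -> [45, 3] and [38, 46]
    Split: [45, 3] -> [45] and [3]
    Merge: [45] + [3] -> [3, 45]
    Split: [38, 46] -> [38] and [46]
    Merge: [38] + [46] -> [38, 46]
  Merge: [3, 45] + [38, 46] -> [3, 38, 45, 46]
Merge: [7, 15, 27, 48] + [3, 38, 45, 46] -> [3, 7, 15, 27, 38, 45, 46, 48]

Final sorted array: [3, 7, 15, 27, 38, 45, 46, 48]

The merge sort proceeds by recursively splitting the array and merging sorted halves.
After all merges, the sorted array is [3, 7, 15, 27, 38, 45, 46, 48].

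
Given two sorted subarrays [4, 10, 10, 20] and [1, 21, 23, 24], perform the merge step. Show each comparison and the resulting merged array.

Merging process:

Compare 4 vs 1: take 1 from right. Merged: [1]
Compare 4 vs 21: take 4 from left. Merged: [1, 4]
Compare 10 vs 21: take 10 from left. Merged: [1, 4, 10]
Compare 10 vs 21: take 10 from left. Merged: [1, 4, 10, 10]
Compare 20 vs 21: take 20 from left. Merged: [1, 4, 10, 10, 20]
Append remaining from right: [21, 23, 24]. Merged: [1, 4, 10, 10, 20, 21, 23, 24]

Final merged array: [1, 4, 10, 10, 20, 21, 23, 24]
Total comparisons: 5

The merged array is [1, 4, 10, 10, 20, 21, 23, 24], requiring 5 comparisons. The merge step runs in O(n) time where n is the total number of elements.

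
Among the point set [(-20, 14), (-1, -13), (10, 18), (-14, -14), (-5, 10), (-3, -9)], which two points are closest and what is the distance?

Computing all pairwise distances among 6 points:

d((-20, 14), (-1, -13)) = 33.0151
d((-20, 14), (10, 18)) = 30.2655
d((-20, 14), (-14, -14)) = 28.6356
d((-20, 14), (-5, 10)) = 15.5242
d((-20, 14), (-3, -9)) = 28.6007
d((-1, -13), (10, 18)) = 32.8938
d((-1, -13), (-14, -14)) = 13.0384
d((-1, -13), (-5, 10)) = 23.3452
d((-1, -13), (-3, -9)) = 4.4721 <-- minimum
d((10, 18), (-14, -14)) = 40.0
d((10, 18), (-5, 10)) = 17.0
d((10, 18), (-3, -9)) = 29.9666
d((-14, -14), (-5, 10)) = 25.632
d((-14, -14), (-3, -9)) = 12.083
d((-5, 10), (-3, -9)) = 19.105

Closest pair: (-1, -13) and (-3, -9) with distance 4.4721

The closest pair is (-1, -13) and (-3, -9) with Euclidean distance 4.4721. For 6 points, brute-force pairwise comparison is shown above. For large n, the divide-and-conquer algorithm (sort by x, recurse on halves, check the dividing strip) achieves O(n log n).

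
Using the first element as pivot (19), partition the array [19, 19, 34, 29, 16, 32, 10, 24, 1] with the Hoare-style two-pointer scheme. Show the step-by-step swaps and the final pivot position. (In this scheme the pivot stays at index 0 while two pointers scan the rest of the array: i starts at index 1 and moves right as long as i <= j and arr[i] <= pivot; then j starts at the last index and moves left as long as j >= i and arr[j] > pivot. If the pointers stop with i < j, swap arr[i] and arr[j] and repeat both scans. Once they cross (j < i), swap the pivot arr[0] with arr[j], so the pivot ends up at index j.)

Hoare-style two-pointer partition with pivot = 19:

Initial array: [19, 19, 34, 29, 16, 32, 10, 24, 1]

Pointers start at i = 1, j = 8.
i stops at index 2 (arr[2]=34 > 19), j stops at index 8 (arr[8]=1 <= 19): swap arr[2] and arr[8], array becomes [19, 19, 1, 29, 16, 32, 10, 24, 34]
i stops at index 3 (arr[3]=29 > 19), j stops at index 6 (arr[6]=10 <= 19): swap arr[3] and arr[6], array becomes [19, 19, 1, 10, 16, 32, 29, 24, 34]
i ends at 5, j ends at 4: the pointers have crossed (j < i), so scanning stops.

Swap pivot arr[0] with arr[4] to place pivot at position 4: [16, 19, 1, 10, 19, 32, 29, 24, 34]
Pivot position: 4

After partitioning with pivot 19, the array becomes [16, 19, 1, 10, 19, 32, 29, 24, 34]. The pivot is placed at index 4. All elements to the left of the pivot are <= 19, and all elements to the right are > 19.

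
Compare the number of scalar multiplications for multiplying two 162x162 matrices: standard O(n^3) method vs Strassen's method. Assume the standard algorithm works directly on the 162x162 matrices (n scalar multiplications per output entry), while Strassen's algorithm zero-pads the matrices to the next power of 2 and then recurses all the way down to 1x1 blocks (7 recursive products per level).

Matrix multiplication for 162x162 matrices:

Strassen's algorithm requires power-of-2 dimensions. Pad 162x162 to 256x256 (next power of 2).

Standard algorithm: 162^3 = 4251528 multiplications
Strassen's algorithm: 7^(log2(256)) = 7^8 = 5764801 multiplications
Difference: 4251528 - 5764801 = -1513273 (Strassen uses MORE here due to padding overhead — for small or just-over-power-of-2 n, padding can outweigh the per-level savings)

Standard: 4251528 multiplications (162^3). Strassen: 5764801 multiplications (7^8, after padding to 256x256). Strassen reduces 8 recursive multiplications to 7 at each level.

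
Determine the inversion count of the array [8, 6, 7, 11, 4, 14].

Finding inversions in [8, 6, 7, 11, 4, 14]:

(0, 1): arr[0]=8 > arr[1]=6
(0, 2): arr[0]=8 > arr[2]=7
(0, 4): arr[0]=8 > arr[4]=4
(1, 4): arr[1]=6 > arr[4]=4
(2, 4): arr[2]=7 > arr[4]=4
(3, 4): arr[3]=11 > arr[4]=4

Total inversions: 6

The array has 6 inversion(s): (0,1), (0,2), (0,4), (1,4), (2,4), (3,4). Each pair (i,j) satisfies i < j and arr[i] > arr[j].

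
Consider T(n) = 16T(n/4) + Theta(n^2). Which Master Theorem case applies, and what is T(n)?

Master Theorem for T(n) = 16T(n/4) + O(n^2):

a = 16, b = 4, c = 2
log_b(a) = log_4(16) = 2.0000

Case 2: c = 2 = log_4(16) = 2.0000
T(n) = O(n^2 log n) = O(n^2 log n)

For T(n) = 16T(n/4) + O(n^2): log_4(16) = 2.0000. This is Case 2 of the Master Theorem (c = log_b(a), equal work at all levels), giving O(n^2 log n).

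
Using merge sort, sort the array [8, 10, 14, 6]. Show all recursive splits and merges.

Merge sort trace:

Split: [8, 10, 14, 6] -> [8, 10] and [14, 6]
  Split: [8, 10] -> [8] and [10]
  Merge: [8] + [10] -> [8, 10]
  Split: [14, 6] -> [14] and [6]
  Merge: [14] + [6] -> [6, 14]
Merge: [8, 10] + [6, 14] -> [6, 8, 10, 14]

Final sorted array: [6, 8, 10, 14]

The merge sort proceeds by recursively splitting the array and merging sorted halves.
After all merges, the sorted array is [6, 8, 10, 14].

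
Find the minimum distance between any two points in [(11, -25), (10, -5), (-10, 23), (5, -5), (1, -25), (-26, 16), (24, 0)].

Computing all pairwise distances among 7 points:

d((11, -25), (10, -5)) = 20.025
d((11, -25), (-10, 23)) = 52.3927
d((11, -25), (5, -5)) = 20.8806
d((11, -25), (1, -25)) = 10.0
d((11, -25), (-26, 16)) = 55.2268
d((11, -25), (24, 0)) = 28.178
d((10, -5), (-10, 23)) = 34.4093
d((10, -5), (5, -5)) = 5.0 <-- minimum
d((10, -5), (1, -25)) = 21.9317
d((10, -5), (-26, 16)) = 41.6773
d((10, -5), (24, 0)) = 14.8661
d((-10, 23), (5, -5)) = 31.7648
d((-10, 23), (1, -25)) = 49.2443
d((-10, 23), (-26, 16)) = 17.4642
d((-10, 23), (24, 0)) = 41.0488
d((5, -5), (1, -25)) = 20.3961
d((5, -5), (-26, 16)) = 37.4433
d((5, -5), (24, 0)) = 19.6469
d((1, -25), (-26, 16)) = 49.0918
d((1, -25), (24, 0)) = 33.9706
d((-26, 16), (24, 0)) = 52.4976

Closest pair: (10, -5) and (5, -5) with distance 5.0

The closest pair is (10, -5) and (5, -5) with Euclidean distance 5.0. For 7 points, brute-force pairwise comparison is shown above. For large n, the divide-and-conquer algorithm (sort by x, recurse on halves, check the dividing strip) achieves O(n log n).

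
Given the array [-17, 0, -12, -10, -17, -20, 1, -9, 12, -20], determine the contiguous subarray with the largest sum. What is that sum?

Using Kadane's algorithm on [-17, 0, -12, -10, -17, -20, 1, -9, 12, -20]:

Scanning through the array:
Position 1 (value 0): max_ending_here = 0, max_so_far = 0
Position 2 (value -12): max_ending_here = -12, max_so_far = 0
Position 3 (value -10): max_ending_here = -10, max_so_far = 0
Position 4 (value -17): max_ending_here = -17, max_so_far = 0
Position 5 (value -20): max_ending_here = -20, max_so_far = 0
Position 6 (value 1): max_ending_here = 1, max_so_far = 1
Position 7 (value -9): max_ending_here = -8, max_so_far = 1
Position 8 (value 12): max_ending_here = 12, max_so_far = 12
Position 9 (value -20): max_ending_here = -8, max_so_far = 12

Maximum subarray: [12]
Maximum sum: 12

The maximum subarray is [12] with sum 12. This subarray runs from index 8 to index 8.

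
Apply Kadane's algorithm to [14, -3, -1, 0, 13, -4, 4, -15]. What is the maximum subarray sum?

Using Kadane's algorithm on [14, -3, -1, 0, 13, -4, 4, -15]:

Scanning through the array:
Position 1 (value -3): max_ending_here = 11, max_so_far = 14
Position 2 (value -1): max_ending_here = 10, max_so_far = 14
Position 3 (value 0): max_ending_here = 10, max_so_far = 14
Position 4 (value 13): max_ending_here = 23, max_so_far = 23
Position 5 (value -4): max_ending_here = 19, max_so_far = 23
Position 6 (value 4): max_ending_here = 23, max_so_far = 23
Position 7 (value -15): max_ending_here = 8, max_so_far = 23

Maximum subarray: [14, -3, -1, 0, 13]
Maximum sum: 23

The maximum subarray is [14, -3, -1, 0, 13] with sum 23. This subarray runs from index 0 to index 4.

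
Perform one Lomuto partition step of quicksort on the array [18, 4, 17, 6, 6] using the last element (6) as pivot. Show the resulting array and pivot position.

Lomuto partition with pivot = 6:

Initial array: [18, 4, 17, 6, 6]

arr[0]=18 > 6: no swap
arr[1]=4 <= 6: swap with position 0, array becomes [4, 18, 17, 6, 6]
arr[2]=17 > 6: no swap
arr[3]=6 <= 6: swap with position 1, array becomes [4, 6, 17, 18, 6]

Place pivot at position 2: [4, 6, 6, 18, 17]
Pivot position: 2

After partitioning with pivot 6, the array becomes [4, 6, 6, 18, 17]. The pivot is placed at index 2. All elements to the left of the pivot are <= 6, and all elements to the right are > 6.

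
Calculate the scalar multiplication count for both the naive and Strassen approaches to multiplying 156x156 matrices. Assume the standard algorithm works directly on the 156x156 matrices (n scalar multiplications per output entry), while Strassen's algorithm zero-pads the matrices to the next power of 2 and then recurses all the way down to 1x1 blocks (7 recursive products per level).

Matrix multiplication for 156x156 matrices:

Strassen's algorithm requires power-of-2 dimensions. Pad 156x156 to 256x256 (next power of 2).

Standard algorithm: 156^3 = 3796416 multiplications
Strassen's algorithm: 7^(log2(256)) = 7^8 = 5764801 multiplications
Difference: 3796416 - 5764801 = -1968385 (Strassen uses MORE here due to padding overhead — for small or just-over-power-of-2 n, padding can outweigh the per-level savings)

Standard: 3796416 multiplications (156^3). Strassen: 5764801 multiplications (7^8, after padding to 256x256). Strassen reduces 8 recursive multiplications to 7 at each level.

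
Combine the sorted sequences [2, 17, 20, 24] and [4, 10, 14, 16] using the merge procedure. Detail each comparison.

Merging process:

Compare 2 vs 4: take 2 from left. Merged: [2]
Compare 17 vs 4: take 4 from right. Merged: [2, 4]
Compare 17 vs 10: take 10 from right. Merged: [2, 4, 10]
Compare 17 vs 14: take 14 from right. Merged: [2, 4, 10, 14]
Compare 17 vs 16: take 16 from right. Merged: [2, 4, 10, 14, 16]
Append remaining from left: [17, 20, 24]. Merged: [2, 4, 10, 14, 16, 17, 20, 24]

Final merged array: [2, 4, 10, 14, 16, 17, 20, 24]
Total comparisons: 5

The merged array is [2, 4, 10, 14, 16, 17, 20, 24], requiring 5 comparisons. The merge step runs in O(n) time where n is the total number of elements.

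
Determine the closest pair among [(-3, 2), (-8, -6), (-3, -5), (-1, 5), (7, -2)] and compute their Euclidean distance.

Computing all pairwise distances among 5 points:

d((-3, 2), (-8, -6)) = 9.434
d((-3, 2), (-3, -5)) = 7.0
d((-3, 2), (-1, 5)) = 3.6056 <-- minimum
d((-3, 2), (7, -2)) = 10.7703
d((-8, -6), (-3, -5)) = 5.099
d((-8, -6), (-1, 5)) = 13.0384
d((-8, -6), (7, -2)) = 15.5242
d((-3, -5), (-1, 5)) = 10.198
d((-3, -5), (7, -2)) = 10.4403
d((-1, 5), (7, -2)) = 10.6301

Closest pair: (-3, 2) and (-1, 5) with distance 3.6056

The closest pair is (-3, 2) and (-1, 5) with Euclidean distance 3.6056. For 5 points, brute-force pairwise comparison is shown above. For large n, the divide-and-conquer algorithm (sort by x, recurse on halves, check the dividing strip) achieves O(n log n).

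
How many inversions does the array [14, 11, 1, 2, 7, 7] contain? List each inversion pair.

Finding inversions in [14, 11, 1, 2, 7, 7]:

(0, 1): arr[0]=14 > arr[1]=11
(0, 2): arr[0]=14 > arr[2]=1
(0, 3): arr[0]=14 > arr[3]=2
(0, 4): arr[0]=14 > arr[4]=7
(0, 5): arr[0]=14 > arr[5]=7
(1, 2): arr[1]=11 > arr[2]=1
(1, 3): arr[1]=11 > arr[3]=2
(1, 4): arr[1]=11 > arr[4]=7
(1, 5): arr[1]=11 > arr[5]=7

Total inversions: 9

The array has 9 inversion(s): (0,1), (0,2), (0,3), (0,4), (0,5), (1,2), (1,3), (1,4), (1,5). Each pair (i,j) satisfies i < j and arr[i] > arr[j].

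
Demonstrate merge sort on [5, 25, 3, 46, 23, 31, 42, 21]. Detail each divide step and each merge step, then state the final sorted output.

Merge sort trace:

Split: [5, 25, 3, 46, 23, 31, 42, 21] -> [5, 25, 3, 46] and [23, 31, 42, 21]
  Split: [5, 25, 3, 46] -> [5, 25] and [3, 46]
    Split: [5, 25] -> [5] and [25]
    Merge: [5] + [25] -> [5, 25]
    Split: [3, 46] -> [3] and [46]
    Merge: [3] + [46] -> [3, 46]
  Merge: [5, 25] + [3, 46] -> [3, 5, 25, 46]
  Split: [23, 31, 42, 21] -> [23, 31] and [42, 21]
    Split: [23, 31] -> [23] and [31]
    Merge: [23] + [31] -> [23, 31]
    Split: [42, 21] -> [42] and [21]
    Merge: [42] + [21] -> [21, 42]
  Merge: [23, 31] + [21, 42] -> [21, 23, 31, 42]
Merge: [3, 5, 25, 46] + [21, 23, 31, 42] -> [3, 5, 21, 23, 25, 31, 42, 46]

Final sorted array: [3, 5, 21, 23, 25, 31, 42, 46]

The merge sort proceeds by recursively splitting the array and merging sorted halves.
After all merges, the sorted array is [3, 5, 21, 23, 25, 31, 42, 46].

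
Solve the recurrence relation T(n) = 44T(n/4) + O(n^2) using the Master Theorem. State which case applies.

Master Theorem for T(n) = 44T(n/4) + O(n^2):

a = 44, b = 4, c = 2
log_b(a) = log_4(44) = 2.7297

Case 1: c = 2 < log_4(44) = 2.7297
T(n) = O(n^(log_4 44))

For T(n) = 44T(n/4) + O(n^2): log_4(44) = 2.7297. This is Case 1 of the Master Theorem (c < log_b(a), work dominated by leaves), giving O(n^(log_4 44)).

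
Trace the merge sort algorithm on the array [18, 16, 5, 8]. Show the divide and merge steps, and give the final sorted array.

Merge sort trace:

Split: [18, 16, 5, 8] -> [18, 16] and [5, 8]
  Split: [18, 16] -> [18] and [16]
  Merge: [18] + [16] -> [16, 18]
  Split: [5, 8] -> [5] and [8]
  Merge: [5] + [8] -> [5, 8]
Merge: [16, 18] + [5, 8] -> [5, 8, 16, 18]

Final sorted array: [5, 8, 16, 18]

The merge sort proceeds by recursively splitting the array and merging sorted halves.
After all merges, the sorted array is [5, 8, 16, 18].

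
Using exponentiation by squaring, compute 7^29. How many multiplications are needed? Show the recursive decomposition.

Computing 7^29 by squaring (build up from 7^1; each line after the first costs one multiplication):

7^1 = 7
7^2 = (7^1)^2 = 7^2 = 49
7^3 = 7 * 7^2 = 7 * 49 = 343
7^6 = (7^3)^2 = 343^2 = 117649
7^7 = 7 * 7^6 = 7 * 117649 = 823543
7^14 = (7^7)^2 = 823543^2 = 678223072849
7^28 = (7^14)^2 = 678223072849^2 = 459986536544739960976801
7^29 = 7 * 7^28 = 7 * 459986536544739960976801 = 3219905755813179726837607

Result: 3219905755813179726837607
Multiplications needed: 7 (7 lines after 7^1)

7^29 = 3219905755813179726837607. Using exponentiation by squaring, this requires 7 multiplications. The key idea: if the exponent is even, square the half-power; if odd, multiply by the base once.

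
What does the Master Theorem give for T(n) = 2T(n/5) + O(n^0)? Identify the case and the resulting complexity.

Master Theorem for T(n) = 2T(n/5) + O(n^0):

a = 2, b = 5, c = 0
log_b(a) = log_5(2) = 0.4307

Case 1: c = 0 < log_5(2) = 0.4307
T(n) = O(n^(log_5 2))

For T(n) = 2T(n/5) + O(n^0): log_5(2) = 0.4307. This is Case 1 of the Master Theorem (c < log_b(a), work dominated by leaves), giving O(n^(log_5 2)).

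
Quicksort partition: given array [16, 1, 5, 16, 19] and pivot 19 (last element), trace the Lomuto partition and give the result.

Lomuto partition with pivot = 19:

Initial array: [16, 1, 5, 16, 19]

arr[0]=16 <= 19: swap with position 0, array becomes [16, 1, 5, 16, 19]
arr[1]=1 <= 19: swap with position 1, array becomes [16, 1, 5, 16, 19]
arr[2]=5 <= 19: swap with position 2, array becomes [16, 1, 5, 16, 19]
arr[3]=16 <= 19: swap with position 3, array becomes [16, 1, 5, 16, 19]

Place pivot at position 4: [16, 1, 5, 16, 19]
Pivot position: 4

After partitioning with pivot 19, the array becomes [16, 1, 5, 16, 19]. The pivot is placed at index 4. All elements to the left of the pivot are <= 19, and all elements to the right are > 19.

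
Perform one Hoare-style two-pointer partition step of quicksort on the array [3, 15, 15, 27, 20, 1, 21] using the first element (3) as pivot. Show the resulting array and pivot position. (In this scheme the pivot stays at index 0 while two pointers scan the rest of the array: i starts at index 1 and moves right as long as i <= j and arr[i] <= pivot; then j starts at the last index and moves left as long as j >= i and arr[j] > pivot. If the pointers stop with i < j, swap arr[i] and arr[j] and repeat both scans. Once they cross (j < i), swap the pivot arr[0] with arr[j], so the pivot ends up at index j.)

Hoare-style two-pointer partition with pivot = 3:

Initial array: [3, 15, 15, 27, 20, 1, 21]

Pointers start at i = 1, j = 6.
i stops at index 1 (arr[1]=15 > 3), j stops at index 5 (arr[5]=1 <= 3): swap arr[1] and arr[5], array becomes [3, 1, 15, 27, 20, 15, 21]
i ends at 2, j ends at 1: the pointers have crossed (j < i), so scanning stops.

Swap pivot arr[0] with arr[1] to place pivot at position 1: [1, 3, 15, 27, 20, 15, 21]
Pivot position: 1

After partitioning with pivot 3, the array becomes [1, 3, 15, 27, 20, 15, 21]. The pivot is placed at index 1. All elements to the left of the pivot are <= 3, and all elements to the right are > 3.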